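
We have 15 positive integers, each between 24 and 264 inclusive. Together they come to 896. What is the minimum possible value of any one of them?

To make one integer as small as possible, make the other 14 as large as possible.
The other 14 can take up 14 × 264 = 3696 ≥ 896 − 24, so one integer can sit at its floor of 24.
Achievable: one at 24 and the other 14 totalling 872, which fits since 14 × 24 ≤ 872 ≤ 14 × 264.

24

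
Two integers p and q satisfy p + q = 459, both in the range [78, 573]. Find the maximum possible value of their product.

For a fixed sum, the product pq is largest when p and q are as close as possible.
Taking p = 229 and q = 230 (both in [78, 573]) gives pq = 52670.

52670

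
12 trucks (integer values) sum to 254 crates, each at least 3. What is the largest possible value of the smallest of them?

21

The 12 values sum to 254, so their minimum is at most ⌊254/12⌋ = 21.
Taking 10 copies of 21 and 2 copies of 22 gives exactly 254, so 21 is attained.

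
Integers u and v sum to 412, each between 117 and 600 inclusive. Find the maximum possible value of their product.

For a fixed sum, the product uv is largest when u and v are as close as possible.
Taking u = 206 and v = 206 (both in [117, 600]) gives uv = 42436.

42436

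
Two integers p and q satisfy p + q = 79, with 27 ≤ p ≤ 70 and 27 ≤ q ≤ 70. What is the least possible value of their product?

For a fixed sum, pq is smallest when p and q are as far apart as possible.
The extreme feasible split is p = 27, q = 52, giving pq = 1404.

1404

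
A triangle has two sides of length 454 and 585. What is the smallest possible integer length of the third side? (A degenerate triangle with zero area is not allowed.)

132

The third side must exceed |454 − 585| = 131.
The smallest integer above 131 is 132.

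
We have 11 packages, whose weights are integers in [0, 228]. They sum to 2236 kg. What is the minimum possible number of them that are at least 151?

Each value short of 151 is at most 150, costing at least 228 − 150 = 78 against the maximum total of 2508.
We can afford to lose at most 2508 − 2236 = 272, so at most ⌊272/78⌋ = 3 fall short, and at least 8 are ≥ 151.
Exactly 8 works: 8 values at 228 and 3 at 150 total 2274; lower one of the high values by 38 (still ≥ 151) to hit 2236.

8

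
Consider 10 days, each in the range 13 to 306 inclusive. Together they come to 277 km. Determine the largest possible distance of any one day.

160

To make one day as large as possible, make the other 9 as small as possible.
The other 9 contribute at least 9 × 13 = 117, leaving at most 277 − 117 = 160.
Since 160 ≤ 306, this is achievable: one at 160 and 9 at 13.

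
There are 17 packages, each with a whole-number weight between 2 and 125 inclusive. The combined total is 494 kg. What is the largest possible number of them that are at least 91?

Suppose k of them are at least 91. Those contribute at least 91 each and the other 17 − k at least 2 each.
So the total is at least 91k + 2(17 − k) = 34 + 89k. This must be ≤ 494, giving k ≤ 5.
k = 5 is achieved by 5 values at 91 and 12 at 2, total 479; add 15 to one value (staying below 91) to reach 494.

5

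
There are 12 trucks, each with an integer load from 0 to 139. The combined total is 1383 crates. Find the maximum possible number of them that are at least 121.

11

If k of the values are ≥ 121, the total is ≥ 121k + 0(12 − k).
Setting 121k + 0(12 − k) ≤ 1383 gives 121k ≤ 1383, so k ≤ 11.
k = 11 is achieved by 11 values at 121 and 1 at 0, total 1331; add 52 to one value (staying below 121) to reach 1383.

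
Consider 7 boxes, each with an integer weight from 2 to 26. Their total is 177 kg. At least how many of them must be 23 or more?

6

Each value short of 23 is at most 22, costing at least 26 − 22 = 4 against the maximum total of 182.
We can afford to lose at most 182 − 177 = 5, so at most ⌊5/4⌋ = 1 fall short, and at least 6 are ≥ 23.
Exactly 6 works: 6 values at 26 and 1 at 22 total 178; lower one of the high values by 1 (still ≥ 23) to hit 177.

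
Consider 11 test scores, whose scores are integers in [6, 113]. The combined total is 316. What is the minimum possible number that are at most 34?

Each value above 34 is at least 35, contributing at least 35 − 6 = 29 above the floor 6.
The sum exceeds the floor total 66 by 250, so at most ⌊250/29⌋ = 8 exceed 34, and at least 3 are ≤ 34.
Exactly 3 works: 3 values at 6 and 8 at 35 total 298; raise one of the low values by 18 (still ≤ 34) to hit 316.

3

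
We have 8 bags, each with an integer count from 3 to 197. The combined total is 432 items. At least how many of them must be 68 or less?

Let j be the number exceeding 68. Then the total is ≥ 69·j + 3·(8 − j) = 24 + 66j.
So 66j ≤ 408 and j ≤ 6; hence at least 8 − 6 = 2 are ≤ 68.
Exactly 2 works: 2 values at 3 and 6 at 69 total 420; raise one of the low values by 12 (still ≤ 68) to hit 432.

2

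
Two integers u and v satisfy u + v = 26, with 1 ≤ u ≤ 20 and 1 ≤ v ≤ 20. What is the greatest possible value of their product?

For a fixed sum, the product uv is largest when u and v are as close as possible.
Taking u = 13 and v = 13 (both in [1, 20]) gives uv = 169.

169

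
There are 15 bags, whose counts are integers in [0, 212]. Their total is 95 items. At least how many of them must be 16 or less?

10

Let j be the number exceeding 16. Then the total is ≥ 17·j + 0·(15 − j) = 0 + 17j.
So 17j ≤ 95 and j ≤ 5; hence at least 15 − 5 = 10 are ≤ 16.
Exactly 10 works: 10 values at 0 and 5 at 17 total 85; raise one of the low values by 10 (still ≤ 16) to hit 95.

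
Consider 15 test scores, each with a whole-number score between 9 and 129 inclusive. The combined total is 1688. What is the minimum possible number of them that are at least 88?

10

Each value short of 88 is at most 87, costing at least 129 − 87 = 42 against the maximum total of 1935.
We can afford to lose at most 1935 − 1688 = 247, so at most ⌊247/42⌋ = 5 fall short, and at least 10 are ≥ 88.
Exactly 10 works: 10 values at 129 and 5 at 87 total 1725; lower one of the high values by 37 (still ≥ 88) to hit 1688.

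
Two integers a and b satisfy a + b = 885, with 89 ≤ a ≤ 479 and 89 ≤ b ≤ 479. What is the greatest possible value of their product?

ab = a(885 − a) is maximized when a is as near 885/2 as the bounds allow.
Taking a = 442 and b = 443 (both in [89, 479]) gives ab = 195806.

195806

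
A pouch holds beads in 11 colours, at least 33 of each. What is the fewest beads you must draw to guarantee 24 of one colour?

You could draw 23 of every colour without reaching 24 of any — 253 in all.
One more forces 24 of some colour, so 253 + 1 = 254.

254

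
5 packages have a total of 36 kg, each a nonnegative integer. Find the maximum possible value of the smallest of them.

If every one of the 5 were at least 8, the total would be at least 5 × 8 = 40 > 36.
Equality holds with 4 values of 7 and 1 value of 8.

7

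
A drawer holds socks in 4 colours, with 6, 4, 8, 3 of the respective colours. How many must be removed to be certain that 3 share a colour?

9

In the worst case you take as many as possible of each colour without reaching 3: 2 + 2 + 2 + 2 = 8.
The next one must give 3 of some colour, so 8 + 1 = 9.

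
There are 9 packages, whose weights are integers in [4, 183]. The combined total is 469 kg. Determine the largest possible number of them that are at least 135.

3

With k values at 135 or above and the rest at least 4, the sum is at least 36 + 131k.
Since the sum is 469, we need 131k ≤ 433, i.e. k ≤ 3.
k = 3 is achieved by 3 values at 135 and 6 at 4, total 429; add 40 to one value (staying below 135) to reach 469.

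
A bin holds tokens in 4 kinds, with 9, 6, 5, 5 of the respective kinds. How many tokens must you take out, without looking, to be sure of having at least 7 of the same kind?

In the worst case you take as many as possible of each kind without reaching 7: 6 + 6 + 5 + 5 = 22.
The next one must give 7 of some kind, so 22 + 1 = 23.

23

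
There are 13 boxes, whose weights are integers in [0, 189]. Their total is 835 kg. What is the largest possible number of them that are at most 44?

11

Each value at 44 or below falls at least 189 − 44 = 145 short of the ceiling 189.
The ceiling total is 13 × 189 = 2457, and we need 835, so at most ⌊(2457 − 835)/145⌋ = 11 can be that low.
k = 11 is achieved by 11 values at 44 and 2 at 189, total 862; lower one of the 189's by 27 (still > 44) to reach 835.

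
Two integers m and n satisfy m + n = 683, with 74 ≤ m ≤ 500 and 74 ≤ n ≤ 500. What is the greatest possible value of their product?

116622

For a fixed sum, the product mn is largest when m and n are as close as possible.
Taking m = 341 and n = 342 (both in [74, 500]) gives mn = 116622.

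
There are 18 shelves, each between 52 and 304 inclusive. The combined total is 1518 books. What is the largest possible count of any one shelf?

To make one shelf as large as possible, make the other 17 as small as possible.
The other 17 contribute at least 17 × 52 = 884, leaving at most 1518 − 884 = 634.
But each shelf is capped at 304, so the maximum is 304.
Achievable: one at 304 and the other 17 totalling 1214, which fits since 17 × 52 ≤ 1214 ≤ 17 × 304.

304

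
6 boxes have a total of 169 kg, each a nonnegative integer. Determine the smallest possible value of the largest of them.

29

The 6 values sum to 169, so their maximum is at least ⌈169/6⌉ = 29.
Achievable: 1 of them at 29 and 5 at 28 total 169.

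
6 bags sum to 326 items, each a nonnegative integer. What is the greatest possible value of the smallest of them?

If every one of the 6 were at least 55, the total would be at least 6 × 55 = 330 > 326.
Equality holds with 4 values of 54 and 2 values of 55.

54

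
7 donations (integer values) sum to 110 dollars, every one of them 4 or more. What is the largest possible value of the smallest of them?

15

If every one of the 7 were at least 16, the total would be at least 7 × 16 = 112 > 110.
Taking 2 copies of 15 and 5 copies of 16 gives exactly 110, so 15 is attained.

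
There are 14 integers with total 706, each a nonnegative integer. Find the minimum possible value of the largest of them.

If every one of the 14 were at most 50, the total would be at most 14 × 50 = 700 < 706.
Taking 8 copies of 50 and 6 copies of 51 gives exactly 706, so 51 is attained.

51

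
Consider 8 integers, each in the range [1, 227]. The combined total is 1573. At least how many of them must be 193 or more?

2

If only k of them are at least 193, the other 8 − k are at most 192, so the total is at most k·227 + (8 − k)·192.
This must reach 1573, so k·227 + (8 − k)·192 ≥ 1573, giving k ≥ 2.
Exactly 2 works: 2 values at 227 and 6 at 192 total 1606; lower one of the high values by 33 (still ≥ 193) to hit 1573.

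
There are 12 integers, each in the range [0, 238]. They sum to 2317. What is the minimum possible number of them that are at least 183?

3

Each value short of 183 is at most 182, costing at least 238 − 182 = 56 against the maximum total of 2856.
We can afford to lose at most 2856 − 2317 = 539, so at most ⌊539/56⌋ = 9 fall short, and at least 3 are ≥ 183.
Exactly 3 works: 3 values at 238 and 9 at 182 total 2352; lower one of the high values by 35 (still ≥ 183) to hit 2317.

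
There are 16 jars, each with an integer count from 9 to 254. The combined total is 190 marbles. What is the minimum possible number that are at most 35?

Each value above 35 is at least 36, contributing at least 36 − 9 = 27 above the floor 9.
The sum exceeds the floor total 144 by 46, so at most ⌊46/27⌋ = 1 exceed 35, and at least 15 are ≤ 35.
Exactly 15 works: 15 values at 9 and 1 at 36 total 171; raise one of the low values by 19 (still ≤ 35) to hit 190.

15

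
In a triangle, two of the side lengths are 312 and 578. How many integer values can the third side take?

623

The triangle inequality gives |312 − 578| < c < 312 + 578, i.e. 266 < c < 890.
So c can be any integer from 267 to 889: 623 values.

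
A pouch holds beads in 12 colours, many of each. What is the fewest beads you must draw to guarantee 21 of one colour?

241

You could draw 20 of every colour without reaching 21 of any — 240 in all.
One more forces 21 of some colour, so 240 + 1 = 241.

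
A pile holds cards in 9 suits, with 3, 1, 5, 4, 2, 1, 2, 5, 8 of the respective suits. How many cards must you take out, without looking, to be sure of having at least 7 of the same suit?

In the worst case you take as many as possible of each suit without reaching 7: 3 + 1 + 5 + 4 + 2 + 1 + 2 + 5 + 6 = 29.
The next one must give 7 of some suit, so 29 + 1 = 30.

30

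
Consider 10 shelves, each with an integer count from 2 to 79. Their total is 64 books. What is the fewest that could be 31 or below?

9

If only k of them are at most 31, the other 10 − k are at least 32, so the total is at least (10 − k)·32 + k·2.
This is ≤ 64, so (10 − k)·32 + 2k ≤ 64, which gives k ≥ 9.
Exactly 9 works: 9 values at 2 and 1 at 32 total 50; raise one of the low values by 14 (still ≤ 31) to hit 64.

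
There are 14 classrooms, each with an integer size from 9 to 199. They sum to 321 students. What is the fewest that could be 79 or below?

Let j be the number exceeding 79. Then the total is ≥ 80·j + 9·(14 − j) = 126 + 71j.
So 71j ≤ 195 and j ≤ 2; hence at least 14 − 2 = 12 are ≤ 79.
Exactly 12 works: 12 values at 9 and 2 at 80 total 268; raise one of the low values by 53 (still ≤ 79) to hit 321.

12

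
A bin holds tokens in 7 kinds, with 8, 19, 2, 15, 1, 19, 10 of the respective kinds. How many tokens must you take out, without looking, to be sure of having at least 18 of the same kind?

71

In the worst case you take as many as possible of each kind without reaching 18: 8 + 17 + 2 + 15 + 1 + 17 + 10 = 70.
The next one must give 18 of some kind, so 70 + 1 = 71.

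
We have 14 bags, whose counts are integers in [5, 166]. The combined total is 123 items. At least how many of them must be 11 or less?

Each value above 11 is at least 12, contributing at least 12 − 5 = 7 above the floor 5.
The sum exceeds the floor total 70 by 53, so at most ⌊53/7⌋ = 7 exceed 11, and at least 7 are ≤ 11.
Exactly 7 works: 7 values at 5 and 7 at 12 total 119; raise one of the low values by 4 (still ≤ 11) to hit 123.

7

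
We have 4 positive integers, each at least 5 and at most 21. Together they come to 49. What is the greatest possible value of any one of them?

Maximizing one value means minimizing the remaining 3.
The other 3 contribute at least 3 × 5 = 15, leaving at most 49 − 15 = 34.
But each integer is capped at 21, so the maximum is 21.
Achievable: one at 21 and the other 3 totalling 28, which fits since 3 × 5 ≤ 28 ≤ 3 × 21.

21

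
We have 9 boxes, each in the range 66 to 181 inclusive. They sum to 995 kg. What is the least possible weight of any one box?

To make one box as small as possible, make the other 8 as large as possible.
The other 8 can take up 8 × 181 = 1448 ≥ 995 − 66, so one box can sit at its floor of 66.
Achievable: one at 66 and the other 8 totalling 929, which fits since 8 × 66 ≤ 929 ≤ 8 × 181.

66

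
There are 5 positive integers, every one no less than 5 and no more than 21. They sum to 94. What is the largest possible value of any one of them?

Maximizing one value means minimizing the remaining 4.
The other 4 contribute at least 4 × 5 = 20, leaving at most 94 − 20 = 74.
But each integer is capped at 21, so the maximum is 21.
Achievable: one at 21 and the other 4 totalling 73, which fits since 4 × 5 ≤ 73 ≤ 4 × 21.

21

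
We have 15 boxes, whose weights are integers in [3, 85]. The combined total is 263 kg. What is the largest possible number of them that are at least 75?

3

With k values at 75 or above and the rest at least 3, the sum is at least 45 + 72k.
Since the sum is 263, we need 72k ≤ 218, i.e. k ≤ 3.
k = 3 is achieved by 3 values at 75 and 12 at 3, total 261; add 2 to one value (staying below 75) to reach 263.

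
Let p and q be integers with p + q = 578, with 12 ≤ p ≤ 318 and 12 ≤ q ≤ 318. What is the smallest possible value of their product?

82680

For a fixed sum, pq is smallest when p and q are as far apart as possible.
The extreme feasible split is p = 260, q = 318, giving pq = 82680.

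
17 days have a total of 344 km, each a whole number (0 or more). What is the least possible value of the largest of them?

The 17 values sum to 344, so their maximum is at least ⌈344/17⌉ = 21.
Achievable: 4 of them at 21 and 13 at 20 total 344.

21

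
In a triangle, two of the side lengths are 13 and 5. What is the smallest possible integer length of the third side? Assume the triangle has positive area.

The third side must exceed |13 − 5| = 8.
The smallest integer above 8 is 9.

9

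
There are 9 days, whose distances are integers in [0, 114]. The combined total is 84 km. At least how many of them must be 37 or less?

Each value above 37 is at least 38, contributing at least 38 − 0 = 38 above the floor 0.
The sum exceeds the floor total 0 by 84, so at most ⌊84/38⌋ = 2 exceed 37, and at least 7 are ≤ 37.
Exactly 7 works: 7 values at 0 and 2 at 38 total 76; raise one of the low values by 8 (still ≤ 37) to hit 84.

7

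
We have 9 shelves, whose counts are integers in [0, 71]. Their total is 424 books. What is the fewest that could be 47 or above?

If only k of them are at least 47, the other 9 − k are at most 46, so the total is at most k·71 + (9 − k)·46.
This must reach 424, so k·71 + (9 − k)·46 ≥ 424, giving k ≥ 1.
Exactly 1 works: 1 value at 71 and 8 at 46 total 439; lower one of the high values by 15 (still ≥ 47) to hit 424.

1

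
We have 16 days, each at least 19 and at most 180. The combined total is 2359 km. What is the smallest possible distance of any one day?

Minimizing one value means maximizing the remaining 15.
The other 15 can take up 15 × 180 = 2700 ≥ 2359 − 19, so one day can sit at its floor of 19.
Achievable: one at 19 and the other 15 totalling 2340, which fits since 15 × 19 ≤ 2340 ≤ 15 × 180.

19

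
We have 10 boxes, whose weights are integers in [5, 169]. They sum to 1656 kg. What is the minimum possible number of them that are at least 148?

9

Suppose at most 10 − j of them reach 148; then j values are ≤ 147 and the rest ≤ 169.
The total is then ≤ 147·j + 169·(10 − j) = 1690 − 22j. For this to be ≥ 1656 we need j ≤ 1, so at least 10 − 1 = 9 must reach 148.
Exactly 9 works: 9 values at 169 and 1 at 147 total 1668; lower one of the high values by 12 (still ≥ 148) to hit 1656.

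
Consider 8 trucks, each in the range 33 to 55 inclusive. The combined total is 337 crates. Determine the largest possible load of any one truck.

55

To make one truck as large as possible, make the other 7 as small as possible.
The other 7 contribute at least 7 × 33 = 231, leaving at most 337 − 231 = 106.
But each truck is capped at 55, so the maximum is 55.
Achievable: one at 55 and the other 7 totalling 282, which fits since 7 × 33 ≤ 282 ≤ 7 × 55.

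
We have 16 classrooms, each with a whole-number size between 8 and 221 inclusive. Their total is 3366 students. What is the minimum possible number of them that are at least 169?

Suppose at most 16 − j of them reach 169; then j values are ≤ 168 and the rest ≤ 221.
The total is then ≤ 168·j + 221·(16 − j) = 3536 − 53j. For this to be ≥ 3366 we need j ≤ 3, so at least 16 − 3 = 13 must reach 169.
Exactly 13 works: 13 values at 221 and 3 at 168 total 3377; lower one of the high values by 11 (still ≥ 169) to hit 3366.

13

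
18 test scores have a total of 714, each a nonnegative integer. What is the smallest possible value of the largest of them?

40

Some value must be at least ⌈714/18⌉ = 40, since 18 × 39 = 702 < 714.
Taking 6 copies of 39 and 12 copies of 40 gives exactly 714, so 40 is attained.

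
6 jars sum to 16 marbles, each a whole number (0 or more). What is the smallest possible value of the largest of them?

Some value must be at least ⌈16/6⌉ = 3, since 6 × 2 = 12 < 16.
Achievable: 4 of them at 3 and 2 at 2 total 16.

3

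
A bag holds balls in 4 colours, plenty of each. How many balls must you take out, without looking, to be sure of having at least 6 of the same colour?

In the worst case you draw 5 of each of the 4 colours: 4 × 5 = 20.
One more forces 6 of some colour, so 20 + 1 = 21.

21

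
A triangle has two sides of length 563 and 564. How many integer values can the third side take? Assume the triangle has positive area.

1125

The triangle inequality gives |563 − 564| < c < 563 + 564, i.e. 1 < c < 1127.
So c can be any integer from 2 to 1126: 1125 values.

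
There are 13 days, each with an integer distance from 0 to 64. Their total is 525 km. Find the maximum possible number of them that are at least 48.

10

If k of the values are ≥ 48, the total is ≥ 48k + 0(13 − k).
Setting 48k + 0(13 − k) ≤ 525 gives 48k ≤ 525, so k ≤ 10.
k = 10 is achieved by 10 values at 48 and 3 at 0, total 480; add 45 to one value (staying below 48) to reach 525.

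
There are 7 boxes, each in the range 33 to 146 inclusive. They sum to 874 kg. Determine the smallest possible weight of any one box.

Minimizing one value means maximizing the remaining 6.
The other 6 can take up 6 × 146 = 876 ≥ 874 − 33, so one box can sit at its floor of 33.
Achievable: one at 33 and the other 6 totalling 841, which fits since 6 × 33 ≤ 841 ≤ 6 × 146.

33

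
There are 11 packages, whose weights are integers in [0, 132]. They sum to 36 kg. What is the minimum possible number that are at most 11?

8

Let j be the number exceeding 11. Then the total is ≥ 12·j + 0·(11 − j) = 0 + 12j.
So 12j ≤ 36 and j ≤ 3; hence at least 11 − 3 = 8 are ≤ 11.
Exactly 8 works: 8 values at 0 and 3 at 12 total 36.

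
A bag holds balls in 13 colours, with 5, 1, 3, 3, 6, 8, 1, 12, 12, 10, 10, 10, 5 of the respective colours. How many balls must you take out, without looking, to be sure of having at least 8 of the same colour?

67

In the worst case you take as many as possible of each colour without reaching 8: 5 + 1 + 3 + 3 + 6 + 7 + 1 + 7 + 7 + 7 + 7 + 7 + 5 = 66.
The next one must give 8 of some colour, so 66 + 1 = 67.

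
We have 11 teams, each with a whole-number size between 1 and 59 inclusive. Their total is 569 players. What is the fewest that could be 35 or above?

Suppose at most 11 − j of them reach 35; then j values are ≤ 34 and the rest ≤ 59.
The total is then ≤ 34·j + 59·(11 − j) = 649 − 25j. For this to be ≥ 569 we need j ≤ 3, so at least 11 − 3 = 8 must reach 35.
Exactly 8 works: 8 values at 59 and 3 at 34 total 574; lower one of the high values by 5 (still ≥ 35) to hit 569.

8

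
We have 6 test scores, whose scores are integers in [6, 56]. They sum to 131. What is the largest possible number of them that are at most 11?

4

Each value at 11 or below falls at least 56 − 11 = 45 short of the ceiling 56.
The ceiling total is 6 × 56 = 336, and we need 131, so at most ⌊(336 − 131)/45⌋ = 4 can be that low.
k = 4 is achieved by 4 values at 11 and 2 at 56, total 156; lower one of the 56's by 25 (still > 11) to reach 131.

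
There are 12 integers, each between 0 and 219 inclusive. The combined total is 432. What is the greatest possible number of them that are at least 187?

2

With k values at 187 or above and the rest at least 0, the sum is at least 0 + 187k.
Since the sum is 432, we need 187k ≤ 432, i.e. k ≤ 2.
k = 2 is achieved by 2 values at 187 and 10 at 0, total 374; add 58 to one value (staying below 187) to reach 432.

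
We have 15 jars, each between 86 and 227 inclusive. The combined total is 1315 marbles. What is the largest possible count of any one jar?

To make one jar as large as possible, make the other 14 as small as possible.
The other 14 contribute at least 14 × 86 = 1204, leaving at most 1315 − 1204 = 111.
Since 111 ≤ 227, this is achievable: one at 111 and 14 at 86.

111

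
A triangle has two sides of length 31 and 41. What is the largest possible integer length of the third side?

71

The third side must be less than 31 + 41 = 72.
The largest integer below 72 is 71.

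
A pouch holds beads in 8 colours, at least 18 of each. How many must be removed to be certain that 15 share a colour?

113

In the worst case you draw 14 of each of the 8 colours: 8 × 14 = 112.
One more forces 15 of some colour, so 112 + 1 = 113.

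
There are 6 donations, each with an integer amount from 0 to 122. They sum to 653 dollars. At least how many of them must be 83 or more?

Suppose at most 6 − j of them reach 83; then j values are ≤ 82 and the rest ≤ 122.
The total is then ≤ 82·j + 122·(6 − j) = 732 − 40j. For this to be ≥ 653 we need j ≤ 1, so at least 6 − 1 = 5 must reach 83.
Exactly 5 works: 5 values at 122 and 1 at 82 total 692; lower one of the high values by 39 (still ≥ 83) to hit 653.

5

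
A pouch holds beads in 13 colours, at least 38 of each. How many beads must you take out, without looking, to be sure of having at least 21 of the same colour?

261

You could draw 20 of every colour without reaching 21 of any — 260 in all.
One more forces 21 of some colour, so 260 + 1 = 261.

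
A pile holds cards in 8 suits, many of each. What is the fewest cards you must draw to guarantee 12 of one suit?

In the worst case you draw 11 of each of the 8 suits: 8 × 11 = 88.
One more forces 12 of some suit, so 88 + 1 = 89.

89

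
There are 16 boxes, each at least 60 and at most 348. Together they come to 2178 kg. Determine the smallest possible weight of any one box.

60

Minimizing one value means maximizing the remaining 15.
The other 15 can take up 15 × 348 = 5220 ≥ 2178 − 60, so one box can sit at its floor of 60.
Achievable: one at 60 and the other 15 totalling 2118, which fits since 15 × 60 ≤ 2118 ≤ 15 × 348.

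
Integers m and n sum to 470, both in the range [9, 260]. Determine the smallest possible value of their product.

For a fixed sum, mn is smallest when m and n are as far apart as possible.
The extreme feasible split is m = 210, n = 260, giving mn = 54600.

54600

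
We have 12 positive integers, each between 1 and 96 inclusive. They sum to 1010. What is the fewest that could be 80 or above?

4

If only k of them are at least 80, the other 12 − k are at most 79, so the total is at most k·96 + (12 − k)·79.
This must reach 1010, so k·96 + (12 − k)·79 ≥ 1010, giving k ≥ 4.
Exactly 4 works: 4 values at 96 and 8 at 79 total 1016; lower one of the high values by 6 (still ≥ 80) to hit 1010.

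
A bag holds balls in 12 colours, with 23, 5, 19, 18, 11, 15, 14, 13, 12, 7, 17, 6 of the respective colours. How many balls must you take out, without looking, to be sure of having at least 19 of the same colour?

In the worst case you take as many as possible of each colour without reaching 19: 18 + 5 + 18 + 18 + 11 + 15 + 14 + 13 + 12 + 7 + 17 + 6 = 154.
The next one must give 19 of some colour, so 154 + 1 = 155.

155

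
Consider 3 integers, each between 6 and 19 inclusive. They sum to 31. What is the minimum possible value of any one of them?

Minimizing one value means maximizing the remaining 2.
The other 2 can take up 2 × 19 = 38 ≥ 31 − 6, so one integer can sit at its floor of 6.
Achievable: one at 6 and the other 2 totalling 25, which fits since 2 × 6 ≤ 25 ≤ 2 × 19.

6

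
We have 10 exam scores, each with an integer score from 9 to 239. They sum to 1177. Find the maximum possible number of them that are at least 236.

Suppose k of them are at least 236. Those contribute at least 236 each and the other 10 − k at least 9 each.
So the total is at least 236k + 9(10 − k) = 90 + 227k. This must be ≤ 1177, giving k ≤ 4.
k = 4 is achieved by 4 values at 236 and 6 at 9, total 998; add 179 to one value (staying below 236) to reach 1177.

4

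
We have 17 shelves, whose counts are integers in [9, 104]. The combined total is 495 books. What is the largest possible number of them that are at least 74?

If k of the values are ≥ 74, the total is ≥ 74k + 9(17 − k).
Setting 74k + 9(17 − k) ≤ 495 gives 65k ≤ 342, so k ≤ 5.
k = 5 is achieved by 5 values at 74 and 12 at 9, total 478; add 17 to one value (staying below 74) to reach 495.

5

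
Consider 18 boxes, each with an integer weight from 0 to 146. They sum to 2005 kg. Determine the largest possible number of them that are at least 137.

With k values at 137 or above and the rest at least 0, the sum is at least 0 + 137k.
Since the sum is 2005, we need 137k ≤ 2005, i.e. k ≤ 14.
k = 14 is achieved by 14 values at 137 and 4 at 0, total 1918; add 87 to one value (staying below 137) to reach 2005.

14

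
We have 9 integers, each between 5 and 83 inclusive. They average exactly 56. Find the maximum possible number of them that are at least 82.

5

The total is 9 × 56 = 504.
Suppose k of them are at least 82. Those contribute at least 82 each and the other 9 − k at least 5 each.
So the total is at least 82k + 5(9 − k) = 45 + 77k. This must be ≤ 504, giving k ≤ 5.
k = 5 is achieved by 5 values at 82 and 4 at 5, total 430; add 74 to one value (staying below 82) to reach 504.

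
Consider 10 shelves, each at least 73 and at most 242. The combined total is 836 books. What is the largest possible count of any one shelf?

Maximizing one value means minimizing the remaining 9.
The other 9 contribute at least 9 × 73 = 657, leaving at most 836 − 657 = 179.
Since 179 ≤ 242, this is achievable: one at 179 and 9 at 73.

179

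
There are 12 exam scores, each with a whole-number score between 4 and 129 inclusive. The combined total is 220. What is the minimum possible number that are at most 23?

4

Each value above 23 is at least 24, contributing at least 24 − 4 = 20 above the floor 4.
The sum exceeds the floor total 48 by 172, so at most ⌊172/20⌋ = 8 exceed 23, and at least 4 are ≤ 23.
Exactly 4 works: 4 values at 4 and 8 at 24 total 208; raise one of the low values by 12 (still ≤ 23) to hit 220.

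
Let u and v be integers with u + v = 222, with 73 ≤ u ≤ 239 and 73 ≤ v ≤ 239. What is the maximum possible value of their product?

uv = u(222 − u) is maximized when u is as near 222/2 as the bounds allow.
Taking u = 111 and v = 111 (both in [73, 239]) gives uv = 12321.

12321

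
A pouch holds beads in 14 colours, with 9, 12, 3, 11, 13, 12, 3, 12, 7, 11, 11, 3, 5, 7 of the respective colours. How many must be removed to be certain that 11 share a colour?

108

In the worst case you take as many as possible of each colour without reaching 11: 9 + 10 + 3 + 10 + 10 + 10 + 3 + 10 + 7 + 10 + 10 + 3 + 5 + 7 = 107.
The next one must give 11 of some colour, so 107 + 1 = 108.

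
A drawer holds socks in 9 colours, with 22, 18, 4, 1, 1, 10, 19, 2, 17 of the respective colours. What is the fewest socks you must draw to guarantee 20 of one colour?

In the worst case you take as many as possible of each colour without reaching 20: 19 + 18 + 4 + 1 + 1 + 10 + 19 + 2 + 17 = 91.
The next one must give 20 of some colour, so 91 + 1 = 92.

92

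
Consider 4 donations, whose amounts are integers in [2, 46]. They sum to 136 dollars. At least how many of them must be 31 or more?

Suppose at most 4 − j of them reach 31; then j values are ≤ 30 and the rest ≤ 46.
The total is then ≤ 30·j + 46·(4 − j) = 184 − 16j. For this to be ≥ 136 we need j ≤ 3, so at least 4 − 3 = 1 must reach 31.
Exactly 1 works: 1 value at 46 and 3 at 30 total 136.

1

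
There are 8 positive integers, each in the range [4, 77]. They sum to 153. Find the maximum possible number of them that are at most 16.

7

Suppose k of them are at most 16. Those contribute at most 16 each and the rest at most 77 each.
So the total is at most 16k + 77(8 − k) = 616 − 61k. This must still be ≥ 153, so k ≤ 7.
k = 7 is achieved by 7 values at 16 and 1 at 77, total 189; lower one of the 77's by 36 (still > 16) to reach 153.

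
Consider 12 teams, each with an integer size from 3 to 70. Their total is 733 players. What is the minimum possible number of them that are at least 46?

Each value short of 46 is at most 45, costing at least 70 − 45 = 25 against the maximum total of 840.
We can afford to lose at most 840 − 733 = 107, so at most ⌊107/25⌋ = 4 fall short, and at least 8 are ≥ 46.
Exactly 8 works: 8 values at 70 and 4 at 45 total 740; lower one of the high values by 7 (still ≥ 46) to hit 733.

8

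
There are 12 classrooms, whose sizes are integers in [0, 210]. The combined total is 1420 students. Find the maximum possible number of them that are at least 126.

11

If k of the values are ≥ 126, the total is ≥ 126k + 0(12 − k).
Setting 126k + 0(12 − k) ≤ 1420 gives 126k ≤ 1420, so k ≤ 11.
k = 11 is achieved by 11 values at 126 and 1 at 0, total 1386; add 34 to one value (staying below 126) to reach 1420.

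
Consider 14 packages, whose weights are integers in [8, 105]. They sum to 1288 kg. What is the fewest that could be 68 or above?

Suppose at most 14 − j of them reach 68; then j values are ≤ 67 and the rest ≤ 105.
The total is then ≤ 67·j + 105·(14 − j) = 1470 − 38j. For this to be ≥ 1288 we need j ≤ 4, so at least 14 − 4 = 10 must reach 68.
Exactly 10 works: 10 values at 105 and 4 at 67 total 1318; lower one of the high values by 30 (still ≥ 68) to hit 1288.

10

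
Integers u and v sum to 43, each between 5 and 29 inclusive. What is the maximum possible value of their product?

462

For a fixed sum, the product uv is largest when u and v are as close as possible.
Taking u = 21 and v = 22 (both in [5, 29]) gives uv = 462.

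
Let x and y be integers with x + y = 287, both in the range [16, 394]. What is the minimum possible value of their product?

Since x + y is fixed, pushing one of them to its bound minimizes the product.
The extreme feasible split is x = 16, y = 271, giving xy = 4336.

4336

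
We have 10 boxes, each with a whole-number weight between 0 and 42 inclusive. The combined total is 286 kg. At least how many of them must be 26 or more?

3

Each value short of 26 is at most 25, costing at least 42 − 25 = 17 against the maximum total of 420.
We can afford to lose at most 420 − 286 = 134, so at most ⌊134/17⌋ = 7 fall short, and at least 3 are ≥ 26.
Exactly 3 works: 3 values at 42 and 7 at 25 total 301; lower one of the high values by 15 (still ≥ 26) to hit 286.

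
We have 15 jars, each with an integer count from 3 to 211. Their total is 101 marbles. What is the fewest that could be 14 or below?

11

Let j be the number exceeding 14. Then the total is ≥ 15·j + 3·(15 − j) = 45 + 12j.
So 12j ≤ 56 and j ≤ 4; hence at least 15 − 4 = 11 are ≤ 14.
Exactly 11 works: 11 values at 3 and 4 at 15 total 93; raise one of the low values by 8 (still ≤ 14) to hit 101.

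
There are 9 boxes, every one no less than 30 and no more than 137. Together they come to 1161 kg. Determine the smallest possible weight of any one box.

Minimizing one value means maximizing the remaining 8.
The other 8 contribute at most 8 × 137 = 1096, leaving at least 1161 − 1096 = 65.
Since 65 ≥ 30, this is achievable: one at 65 and 8 at 137.

65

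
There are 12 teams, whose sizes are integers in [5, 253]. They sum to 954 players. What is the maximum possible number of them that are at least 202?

With k values at 202 or above and the rest at least 5, the sum is at least 60 + 197k.
Since the sum is 954, we need 197k ≤ 894, i.e. k ≤ 4.
k = 4 is achieved by 4 values at 202 and 8 at 5, total 848; add 106 to one value (staying below 202) to reach 954.

4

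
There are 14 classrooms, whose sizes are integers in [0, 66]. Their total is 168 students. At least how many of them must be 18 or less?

6

Let j be the number exceeding 18. Then the total is ≥ 19·j + 0·(14 − j) = 0 + 19j.
So 19j ≤ 168 and j ≤ 8; hence at least 14 − 8 = 6 are ≤ 18.
Exactly 6 works: 6 values at 0 and 8 at 19 total 152; raise one of the low values by 16 (still ≤ 18) to hit 168.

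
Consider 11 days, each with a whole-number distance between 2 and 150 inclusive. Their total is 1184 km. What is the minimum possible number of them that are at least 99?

If only k of them are at least 99, the other 11 − k are at most 98, so the total is at most k·150 + (11 − k)·98.
This must reach 1184, so k·150 + (11 − k)·98 ≥ 1184, giving k ≥ 3.
Exactly 3 works: 3 values at 150 and 8 at 98 total 1234; lower one of the high values by 50 (still ≥ 99) to hit 1184.

3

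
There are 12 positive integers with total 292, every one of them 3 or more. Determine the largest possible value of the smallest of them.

The average is 292/12 < 25, so some value is ≤ 24.
Equality holds with 8 values of 24 and 4 values of 25.

24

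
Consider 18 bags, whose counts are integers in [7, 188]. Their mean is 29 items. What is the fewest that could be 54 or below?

10

The total is 18 × 29 = 522.
If only k of them are at most 54, the other 18 − k are at least 55, so the total is at least (18 − k)·55 + k·7.
This is ≤ 522, so (18 − k)·55 + 7k ≤ 522, which gives k ≥ 10.
Exactly 10 works: 10 values at 7 and 8 at 55 total 510; raise one of the low values by 12 (still ≤ 54) to hit 522.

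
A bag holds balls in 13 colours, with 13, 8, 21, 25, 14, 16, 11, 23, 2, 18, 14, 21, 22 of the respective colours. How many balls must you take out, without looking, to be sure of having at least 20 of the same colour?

In the worst case you take as many as possible of each colour without reaching 20: 13 + 8 + 19 + 19 + 14 + 16 + 11 + 19 + 2 + 18 + 14 + 19 + 19 = 191.
The next one must give 20 of some colour, so 191 + 1 = 192.

192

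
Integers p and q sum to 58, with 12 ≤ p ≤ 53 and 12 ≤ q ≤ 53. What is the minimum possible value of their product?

552

For a fixed sum, pq is smallest when p and q are as far apart as possible.
The extreme feasible split is p = 12, q = 46, giving pq = 552.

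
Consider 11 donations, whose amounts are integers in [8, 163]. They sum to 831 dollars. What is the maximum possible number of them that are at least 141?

If k of the values are ≥ 141, the total is ≥ 141k + 8(11 − k).
Setting 141k + 8(11 − k) ≤ 831 gives 133k ≤ 743, so k ≤ 5.
k = 5 is achieved by 5 values at 141 and 6 at 8, total 753; add 78 to one value (staying below 141) to reach 831.

5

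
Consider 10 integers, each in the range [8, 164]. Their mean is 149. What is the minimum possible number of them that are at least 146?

The total is 10 × 149 = 1490.
Suppose at most 10 − j of them reach 146; then j values are ≤ 145 and the rest ≤ 164.
The total is then ≤ 145·j + 164·(10 − j) = 1640 − 19j. For this to be ≥ 1490 we need j ≤ 7, so at least 10 − 7 = 3 must reach 146.
Exactly 3 works: 3 values at 164 and 7 at 145 total 1507; lower one of the high values by 17 (still ≥ 146) to hit 1490.

3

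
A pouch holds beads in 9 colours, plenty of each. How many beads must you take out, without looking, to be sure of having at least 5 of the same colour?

37

You could draw 4 of every colour without reaching 5 of any — 36 in all.
One more forces 5 of some colour, so 36 + 1 = 37.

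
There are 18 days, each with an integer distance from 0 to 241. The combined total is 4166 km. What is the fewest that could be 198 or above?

If only k of them are at least 198, the other 18 − k are at most 197, so the total is at most k·241 + (18 − k)·197.
This must reach 4166, so k·241 + (18 − k)·197 ≥ 4166, giving k ≥ 15.
Exactly 15 works: 15 values at 241 and 3 at 197 total 4206; lower one of the high values by 40 (still ≥ 198) to hit 4166.

15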